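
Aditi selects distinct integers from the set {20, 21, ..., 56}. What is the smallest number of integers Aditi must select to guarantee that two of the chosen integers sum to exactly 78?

21

A set avoiding the sum 78 can contain at most one of each pair {x, 78−x}, plus the 3 elements whose complement lies outside the range or equal to its own complement.
The integers 20, …, 39 (20 of them) are such a set: any two sum to at least 20+21 = 41 and at most 38+39 = 77 < 78.
By pigeonhole, any 21st integer completes one of the 17 pairs, so 21 choices force a sum of 78.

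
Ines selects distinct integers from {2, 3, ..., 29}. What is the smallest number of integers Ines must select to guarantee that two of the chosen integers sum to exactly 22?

20

Two chosen integers sum to 22 exactly when both halves of some pair {x, 22−x} with 2 ≤ x ≤ 22−x ≤ 20 are chosen — 9 such pairs.
The remaining 10 elements (those with no distinct partner in range) can never complete a 22-sum, so the worst case takes all of them and one from each pair: 10 + 9 = 19.
By pigeonhole, the 20th integer has to be the second member of some pair, so 19 + 1 = 20.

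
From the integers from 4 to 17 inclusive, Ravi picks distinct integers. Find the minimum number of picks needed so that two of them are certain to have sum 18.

10

Group the elements by complementary pair {x, 18−x}: {4,14}, {5,13}, {6,12}, …, giving 5 two-element pairs, the single value 9 (it cannot pair with itself since the integers are distinct), and 3 integers whose partner 18−x falls outside [4,17].
Treating each of those 9 groups as a pigeonhole, one can pick one integer per group — 9 integers — with no two summing to 18.
The 10th integer lands in an occupied pair, forcing a sum of 18.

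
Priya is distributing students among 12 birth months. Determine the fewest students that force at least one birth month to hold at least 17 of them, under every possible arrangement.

193

With 192 students one could put exactly 16 in each of the 12 birth months, and no birth month would reach 17.
One more student must land in a birth month that already has 16, giving it 17.
So 12 × 16 + 1 = 193 students are required.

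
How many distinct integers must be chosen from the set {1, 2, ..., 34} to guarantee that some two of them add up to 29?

Group the elements by complementary pair {x, 29−x}: {1,28}, {2,27}, {3,26}, …, giving 14 two-element pairs and 6 integers whose partner 29−x falls outside [1,34].
Treating each of those 20 groups as a pigeonhole, one can pick one integer per group — 20 integers — with no two summing to 29.
The 21st integer lands in an occupied pair, forcing a sum of 29.

21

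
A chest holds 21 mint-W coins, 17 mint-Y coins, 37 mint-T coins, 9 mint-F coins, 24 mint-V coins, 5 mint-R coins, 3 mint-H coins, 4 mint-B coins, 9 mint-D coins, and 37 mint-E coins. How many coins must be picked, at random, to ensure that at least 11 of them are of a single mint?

Put each drawn coin into a box by mint. The largest draw with every box below 11 takes min(count, 10) from each mint; mints with fewer than 10 contribute all they have.
Σ min(cᵢ, 10) = 10 + 10 + 10 + 9 + 10 + 5 + 3 + 4 + 9 + 10 = 80.
Draw number 80 + 1 = 81 must push one box to 11.

81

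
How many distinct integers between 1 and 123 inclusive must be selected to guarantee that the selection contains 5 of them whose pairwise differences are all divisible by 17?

Integers whose pairwise differences are multiples of 17 are exactly those sharing a remainder mod 17. Pigeonhole: the 17 residue classes mod 17 are the pigeonholes.
With 68 integers one could put 4 in each residue class and have no class reach 5.
The 69th integer pushes some class to 5, so 17·4 + 1 = 69.

69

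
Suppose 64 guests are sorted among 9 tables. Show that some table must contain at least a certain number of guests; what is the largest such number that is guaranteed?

8

By pigeonhole, the 9 tables are the holes and the 64 guests are the pigeons.
If every table held at most 7 guests, the total would be at most 9 × 7 = 63, which is less than 64.
So some table holds at least ⌈64/9⌉ = 8 guests.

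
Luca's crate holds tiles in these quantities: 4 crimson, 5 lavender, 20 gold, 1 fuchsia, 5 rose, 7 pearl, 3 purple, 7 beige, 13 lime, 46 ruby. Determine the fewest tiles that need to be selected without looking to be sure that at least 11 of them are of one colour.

By the pigeonhole principle, the 10 colours are the holes; the tiles drawn are the pigeons.
To avoid 11 of any one colour, the worst case takes at most 10 of each colour, or every tile of a colour that has fewer than 10.
That gives 4 + 5 + 10 + 1 + 5 + 7 + 3 + 7 + 10 + 10 = 62 tiles with no colour reaching 11.
The next tile forces some colour to 11, so 62 + 1 = 63.

63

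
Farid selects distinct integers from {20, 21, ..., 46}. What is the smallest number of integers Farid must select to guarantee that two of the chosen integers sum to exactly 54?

Two chosen integers sum to 54 exactly when both halves of some pair {x, 54−x} with 20 ≤ x ≤ 54−x ≤ 34 are chosen — 7 such pairs.
The remaining 13 elements (those with no distinct partner in range) can never complete a 54-sum, so the worst case takes all of them and one from each pair: 13 + 7 = 20.
The 21st integer has to be the second member of some pair, so 20 + 1 = 21.

21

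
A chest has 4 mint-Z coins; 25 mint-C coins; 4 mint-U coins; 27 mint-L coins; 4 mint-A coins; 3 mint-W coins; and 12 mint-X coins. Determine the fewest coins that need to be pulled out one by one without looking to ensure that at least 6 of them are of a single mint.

An adversary could hand out at most 5 coins per mint (4 mints run out sooner): 4 + 5 + 4 + 5 + 4 + 3 + 5 = 30 coins and still no mint has 6.
By pigeonhole, one more coin lands in a mint already at 5, so 31 draws are enough and 30 are not.

31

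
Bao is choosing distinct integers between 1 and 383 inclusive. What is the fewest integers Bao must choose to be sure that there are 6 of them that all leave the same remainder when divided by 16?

The 16 residue classes mod 16 are the pigeonholes.
With 80 integers one could put 5 in each residue class and have no class reach 6.
The 81st integer pushes some class to 6, so 16·5 + 1 = 81.

81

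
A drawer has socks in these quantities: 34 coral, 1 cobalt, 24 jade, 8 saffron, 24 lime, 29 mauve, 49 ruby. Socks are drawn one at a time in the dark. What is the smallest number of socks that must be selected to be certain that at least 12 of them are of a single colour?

65

Put each drawn sock into a box by colour. The largest draw with every box below 12 takes min(count, 11) from each colour; colours with fewer than 11 contribute all they have.
Σ min(cᵢ, 11) = 11 + 1 + 11 + 8 + 11 + 11 + 11 = 64.
Draw number 64 + 1 = 65 must push one box to 12.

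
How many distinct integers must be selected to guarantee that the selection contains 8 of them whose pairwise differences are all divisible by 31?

218

Integers whose pairwise differences are multiples of 31 are exactly those sharing a remainder mod 31. By pigeonhole, the 31 residue classes mod 31 are the pigeonholes.
With 217 integers one could put 7 in each residue class and have no class reach 8.
The 218th integer pushes some class to 8, so 31·7 + 1 = 218.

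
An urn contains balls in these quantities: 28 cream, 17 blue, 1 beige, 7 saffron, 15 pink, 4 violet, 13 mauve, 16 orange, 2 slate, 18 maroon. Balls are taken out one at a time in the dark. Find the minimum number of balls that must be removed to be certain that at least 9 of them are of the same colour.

An adversary could hand out at most 8 balls per colour (4 colours run out sooner): 8 + 8 + 1 + 7 + 8 + 4 + 8 + 8 + 2 + 8 = 62 balls and still no colour has 9.
One more ball lands in a colour already at 8, so 63 draws are enough and 62 are not.

63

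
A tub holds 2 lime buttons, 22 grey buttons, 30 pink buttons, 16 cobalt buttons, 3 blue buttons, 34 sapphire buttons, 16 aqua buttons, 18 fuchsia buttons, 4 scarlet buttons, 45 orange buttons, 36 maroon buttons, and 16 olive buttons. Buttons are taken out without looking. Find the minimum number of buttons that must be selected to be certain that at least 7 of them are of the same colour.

Put each drawn button into a box by colour. The largest draw with every box below 7 takes min(count, 6) from each colour; colours with fewer than 6 contribute all they have.
Σ min(cᵢ, 6) = 2 + 6 + 6 + 6 + 3 + 6 + 6 + 6 + 4 + 6 + 6 + 6 = 63.
Draw number 63 + 1 = 64 must push one box to 7.

64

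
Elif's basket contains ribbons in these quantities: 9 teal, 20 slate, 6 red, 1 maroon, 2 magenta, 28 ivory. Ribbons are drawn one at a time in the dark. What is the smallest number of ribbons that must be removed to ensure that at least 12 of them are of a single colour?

Put each drawn ribbon into a box by colour. The largest draw with every box below 12 takes min(count, 11) from each colour; colours with fewer than 11 contribute all they have.
Σ min(cᵢ, 11) = 9 + 11 + 6 + 1 + 2 + 11 = 40.
Draw number 40 + 1 = 41 must push one box to 12.

41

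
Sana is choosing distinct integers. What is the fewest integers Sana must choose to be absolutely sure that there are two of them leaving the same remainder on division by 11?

By pigeonhole, the 11 residue classes mod 11 are the pigeonholes.
With 11 integers one could put 1 in each residue class and have no class reach 2.
The 12th integer pushes some class to 2, so 11·1 + 1 = 12.

12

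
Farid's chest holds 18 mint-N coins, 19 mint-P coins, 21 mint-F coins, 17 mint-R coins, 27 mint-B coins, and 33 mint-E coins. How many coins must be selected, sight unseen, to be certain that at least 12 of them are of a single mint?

67

By the pigeonhole principle, the 6 mints are the holes; the coins drawn are the pigeons.
To avoid 12 of any one mint, the worst case takes at most 11 of each mint.
That gives 11 + 11 + 11 + 11 + 11 + 11 = 66 coins with no mint reaching 12.
The next coin forces some mint to 12, so 66 + 1 = 67.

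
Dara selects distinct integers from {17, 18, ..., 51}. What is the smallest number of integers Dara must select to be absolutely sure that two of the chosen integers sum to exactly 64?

21

Two chosen integers sum to 64 exactly when both halves of some pair {x, 64−x} with 17 ≤ x ≤ 64−x ≤ 47 are chosen — 15 such pairs.
The remaining 5 elements (those with no distinct partner in range) can never complete a 64-sum, so the worst case takes all of them and one from each pair: 5 + 15 = 20.
The 21st integer has to be the second member of some pair, so 20 + 1 = 21.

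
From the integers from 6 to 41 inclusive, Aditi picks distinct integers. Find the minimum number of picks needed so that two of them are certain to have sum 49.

20

Two chosen integers sum to 49 exactly when both halves of some pair {x, 49−x} with 8 ≤ x ≤ 49−x ≤ 41 are chosen — 17 such pairs.
The remaining 2 elements (those with no distinct partner in range) can never complete a 49-sum, so the worst case takes all of them and one from each pair: 2 + 17 = 19.
By pigeonhole, the 20th integer has to be the second member of some pair, so 19 + 1 = 20.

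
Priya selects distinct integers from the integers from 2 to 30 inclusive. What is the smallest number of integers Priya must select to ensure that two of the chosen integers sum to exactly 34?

17

Two chosen integers sum to 34 exactly when both halves of some pair {x, 34−x} with 4 ≤ x ≤ 34−x ≤ 30 are chosen — 13 such pairs.
The remaining 3 elements (those with no distinct partner in range) can never complete a 34-sum, so the worst case takes all of them and one from each pair: 3 + 13 = 16.
Pigeonhole: the 17th integer has to be the second member of some pair, so 16 + 1 = 17.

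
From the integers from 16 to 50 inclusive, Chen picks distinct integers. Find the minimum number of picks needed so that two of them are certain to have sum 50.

27

Group the elements by complementary pair {x, 50−x}: {16,34}, {17,33}, {18,32}, …, giving 9 two-element pairs, the single value 25 (it cannot pair with itself since the integers are distinct), and 16 integers whose partner 50−x falls outside [16,50].
By the pigeonhole principle, treating each of those 26 groups as a pigeonhole, one can pick one integer per group — 26 integers — with no two summing to 50.
The 27th integer lands in an occupied pair, forcing a sum of 50.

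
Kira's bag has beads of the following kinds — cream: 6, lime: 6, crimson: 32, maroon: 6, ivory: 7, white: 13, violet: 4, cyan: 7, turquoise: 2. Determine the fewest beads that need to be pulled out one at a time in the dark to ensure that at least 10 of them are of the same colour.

57

By pigeonhole, put each drawn bead into a box by colour. The largest draw with every box below 10 takes min(count, 9) from each colour; colours with fewer than 9 contribute all they have.
Σ min(cᵢ, 9) = 6 + 6 + 9 + 6 + 7 + 9 + 4 + 7 + 2 = 56.
Draw number 56 + 1 = 57 must push one box to 10.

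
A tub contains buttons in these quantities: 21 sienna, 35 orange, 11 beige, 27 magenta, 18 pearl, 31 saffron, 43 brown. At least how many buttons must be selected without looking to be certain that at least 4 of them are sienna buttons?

169

In the worst case for collecting sienna buttons, every non-sienna button comes out first.
There are 35 + 11 + 27 + 18 + 31 + 43 = 165 non-sienna buttons altogether.
After those, each further button must be sienna, so 165 + 4 = 169 draws guarantee 4 sienna buttons.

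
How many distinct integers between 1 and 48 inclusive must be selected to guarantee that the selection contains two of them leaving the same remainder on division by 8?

By the pigeonhole principle, the 8 residue classes mod 8 are the pigeonholes.
With 8 integers one could put 1 in each residue class and have no class reach 2.
The 9th integer pushes some class to 2, so 8·1 + 1 = 9.

9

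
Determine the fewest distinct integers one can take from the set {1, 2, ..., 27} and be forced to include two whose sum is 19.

Two chosen integers sum to 19 exactly when both halves of some pair {x, 19−x} with 1 ≤ x ≤ 19−x ≤ 18 are chosen — 9 such pairs.
The remaining 9 elements (those with no distinct partner in range) can never complete a 19-sum, so the worst case takes all of them and one from each pair: 9 + 9 = 18.
By pigeonhole, the 19th integer has to be the second member of some pair, so 18 + 1 = 19.

19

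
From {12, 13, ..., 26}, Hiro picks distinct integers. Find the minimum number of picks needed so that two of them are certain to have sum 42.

A set avoiding the sum 42 can contain at most one of each pair {x, 42−x}, plus the 5 elements whose complement lies outside the range or equal to its own complement.
The integers 12, …, 21 (10 of them) are such a set: any two sum to at least 12+13 = 25 and at most 20+21 = 41 < 42.
Any 11th integer completes one of the 5 pairs, so 11 choices force a sum of 42.

11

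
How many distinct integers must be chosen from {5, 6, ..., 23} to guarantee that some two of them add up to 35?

14

A set avoiding the sum 35 can contain at most one of each pair {x, 35−x}, plus the 7 elements whose complement lies outside the range.
The integers 5, …, 17 (13 of them) are such a set: any two sum to at least 5+6 = 11 and at most 16+17 = 33 < 35.
Any 14th integer completes one of the 6 pairs, so 14 choices force a sum of 35.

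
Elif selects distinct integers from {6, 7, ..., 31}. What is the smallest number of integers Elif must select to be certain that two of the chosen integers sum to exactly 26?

A set avoiding the sum 26 can contain at most one of each pair {x, 26−x}, plus the 12 elements whose complement lies outside the range or equal to its own complement.
The integers 13, …, 31 (19 of them) are such a set: any two sum to at least 13+14 = 27 > 26.
Any 20th integer completes one of the 7 pairs, so 20 choices force a sum of 26.

20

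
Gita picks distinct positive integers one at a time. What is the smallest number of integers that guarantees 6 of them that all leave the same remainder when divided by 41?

By pigeonhole, the 41 residue classes mod 41 are the pigeonholes.
With 205 integers one could put 5 in each residue class and have no class reach 6.
The 206th integer pushes some class to 6, so 41·5 + 1 = 206.

206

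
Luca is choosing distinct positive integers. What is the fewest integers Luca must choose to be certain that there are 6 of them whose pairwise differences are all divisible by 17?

86

Integers whose pairwise differences are multiples of 17 are exactly those sharing a remainder mod 17. By the pigeonhole principle, the 17 residue classes mod 17 are the pigeonholes.
With 85 integers one could put 5 in each residue class and have no class reach 6.
The 86th integer pushes some class to 6, so 17·5 + 1 = 86.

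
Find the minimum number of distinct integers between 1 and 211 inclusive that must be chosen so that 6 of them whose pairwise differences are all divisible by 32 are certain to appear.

Integers whose pairwise differences are multiples of 32 are exactly those sharing a remainder mod 32. By pigeonhole, the 32 residue classes mod 32 are the pigeonholes.
With 160 integers one could put 5 in each residue class and have no class reach 6.
The 161st integer pushes some class to 6, so 32·5 + 1 = 161.

161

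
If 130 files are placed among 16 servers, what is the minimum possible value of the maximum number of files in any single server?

9

By the pigeonhole principle, the 16 servers are the holes and the 130 files are the pigeons.
If every server held at most 8 files, the total would be at most 16 × 8 = 128, which is less than 130.
So some server holds at least ⌈130/16⌉ = 9 files.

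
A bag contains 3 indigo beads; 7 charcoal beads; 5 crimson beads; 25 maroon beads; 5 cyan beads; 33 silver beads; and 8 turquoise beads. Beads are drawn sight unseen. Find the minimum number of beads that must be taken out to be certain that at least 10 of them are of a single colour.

Put each drawn bead into a box by colour. The largest draw with every box below 10 takes min(count, 9) from each colour; colours with fewer than 9 contribute all they have.
Σ min(cᵢ, 9) = 3 + 7 + 5 + 9 + 5 + 9 + 8 = 46.
Draw number 46 + 1 = 47 must push one box to 10.

47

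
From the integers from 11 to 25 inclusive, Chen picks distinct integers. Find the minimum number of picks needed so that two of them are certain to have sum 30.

A set avoiding the sum 30 can contain at most one of each pair {x, 30−x}, plus the 7 elements whose complement lies outside the range or equal to its own complement.
The integers 15, …, 25 (11 of them) are such a set: any two sum to at least 15+16 = 31 > 30.
By pigeonhole, any 12th integer completes one of the 4 pairs, so 12 choices force a sum of 30.

12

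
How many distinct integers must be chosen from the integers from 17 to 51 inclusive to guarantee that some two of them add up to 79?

A set avoiding the sum 79 can contain at most one of each pair {x, 79−x}, plus the 11 elements whose complement lies outside the range.
The integers 17, …, 39 (23 of them) are such a set: any two sum to at least 17+18 = 35 and at most 38+39 = 77 < 79.
By the pigeonhole principle, any 24th integer completes one of the 12 pairs, so 24 choices force a sum of 79.

24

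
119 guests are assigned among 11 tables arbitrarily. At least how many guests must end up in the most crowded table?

11

By the pigeonhole principle, the 11 tables are the holes and the 119 guests are the pigeons.
If every table held at most 10 guests, the total would be at most 11 × 10 = 110, which is less than 119.
So some table holds at least ⌈119/11⌉ = 11 guests.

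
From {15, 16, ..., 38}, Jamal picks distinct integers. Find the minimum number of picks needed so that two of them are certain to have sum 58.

A set avoiding the sum 58 can contain at most one of each pair {x, 58−x}, plus the 6 elements whose complement lies outside the range or equal to its own complement.
The integers 15, …, 29 (15 of them) are such a set: any two sum to at least 15+16 = 31 and at most 28+29 = 57 < 58.
Pigeonhole: any 16th integer completes one of the 9 pairs, so 16 choices force a sum of 58.

16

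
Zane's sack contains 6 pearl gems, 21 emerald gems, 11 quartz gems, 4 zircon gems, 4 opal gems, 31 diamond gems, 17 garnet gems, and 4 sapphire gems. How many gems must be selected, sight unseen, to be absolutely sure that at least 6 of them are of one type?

38

Pigeonhole: put each drawn gem into a box by type. The largest draw with every box below 6 takes min(count, 5) from each type; types with fewer than 5 contribute all they have.
Σ min(cᵢ, 5) = 5 + 5 + 5 + 4 + 4 + 5 + 5 + 4 = 37.
Draw number 37 + 1 = 38 must push one box to 6.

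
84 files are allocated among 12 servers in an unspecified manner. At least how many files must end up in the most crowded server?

7

The 12 servers are the holes and the 84 files are the pigeons.
If every server held at most 6 files, the total would be at most 12 × 6 = 72, which is less than 84.
So some server holds at least ⌈84/12⌉ = 7 files.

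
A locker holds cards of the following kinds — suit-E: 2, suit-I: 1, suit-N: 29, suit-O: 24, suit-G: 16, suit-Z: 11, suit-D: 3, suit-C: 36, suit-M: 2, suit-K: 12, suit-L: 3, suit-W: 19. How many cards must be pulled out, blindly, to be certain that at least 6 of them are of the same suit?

47

Put each drawn card into a box by suit. The largest draw with every box below 6 takes min(count, 5) from each suit; suits with fewer than 5 contribute all they have.
Σ min(cᵢ, 5) = 2 + 1 + 5 + 5 + 5 + 5 + 3 + 5 + 2 + 5 + 3 + 5 = 46.
Draw number 46 + 1 = 47 must push one box to 6.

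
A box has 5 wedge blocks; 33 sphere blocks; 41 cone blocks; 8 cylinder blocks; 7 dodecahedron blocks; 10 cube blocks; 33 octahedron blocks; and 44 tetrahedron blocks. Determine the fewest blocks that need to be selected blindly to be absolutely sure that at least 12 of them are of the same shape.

75

By the pigeonhole principle, put each drawn block into a box by shape. The largest draw with every box below 12 takes min(count, 11) from each shape; shapes with fewer than 11 contribute all they have.
Σ min(cᵢ, 11) = 5 + 11 + 11 + 8 + 7 + 10 + 11 + 11 = 74.
Draw number 74 + 1 = 75 must push one box to 12.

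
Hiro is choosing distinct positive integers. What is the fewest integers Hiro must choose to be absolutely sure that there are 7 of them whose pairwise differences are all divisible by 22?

133

Integers whose pairwise differences are multiples of 22 are exactly those sharing a remainder mod 22. Pigeonhole: the 22 residue classes mod 22 are the pigeonholes.
With 132 integers one could put 6 in each residue class and have no class reach 7.
The 133rd integer pushes some class to 7, so 22·6 + 1 = 133.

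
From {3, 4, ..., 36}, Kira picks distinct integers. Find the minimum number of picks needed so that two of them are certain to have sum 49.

A set avoiding the sum 49 can contain at most one of each pair {x, 49−x}, plus the 10 elements whose complement lies outside the range.
The integers 3, …, 24 (22 of them) are such a set: any two sum to at least 3+4 = 7 and at most 23+24 = 47 < 49.
Pigeonhole: any 23rd integer completes one of the 12 pairs, so 23 choices force a sum of 49.

23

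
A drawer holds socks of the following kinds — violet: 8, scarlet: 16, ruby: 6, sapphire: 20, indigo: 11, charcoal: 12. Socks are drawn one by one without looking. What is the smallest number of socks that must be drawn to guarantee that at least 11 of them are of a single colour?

55

By pigeonhole, the 6 colours are the holes; the socks drawn are the pigeons.
To avoid 11 of any one colour, the worst case takes at most 10 of each colour, or every sock of a colour that has fewer than 10.
That gives 8 + 10 + 6 + 10 + 10 + 10 = 54 socks with no colour reaching 11.
The next sock forces some colour to 11, so 54 + 1 = 55.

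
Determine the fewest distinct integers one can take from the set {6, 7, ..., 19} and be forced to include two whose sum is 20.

A set avoiding the sum 20 can contain at most one of each pair {x, 20−x}, plus the 6 elements whose complement lies outside the range or equal to its own complement.
The integers 10, …, 19 (10 of them) are such a set: any two sum to at least 10+11 = 21 > 20.
By the pigeonhole principle, any 11th integer completes one of the 4 pairs, so 11 choices force a sum of 20.

11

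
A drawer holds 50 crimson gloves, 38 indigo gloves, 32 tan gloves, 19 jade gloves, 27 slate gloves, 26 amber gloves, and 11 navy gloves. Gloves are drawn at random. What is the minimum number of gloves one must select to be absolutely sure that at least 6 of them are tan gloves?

In the worst case for collecting tan gloves, every non-tan glove comes out first.
There are 50 + 38 + 19 + 27 + 26 + 11 = 171 non-tan gloves altogether.
After those, each further glove must be tan, so 171 + 6 = 177 draws guarantee 6 tan gloves.

177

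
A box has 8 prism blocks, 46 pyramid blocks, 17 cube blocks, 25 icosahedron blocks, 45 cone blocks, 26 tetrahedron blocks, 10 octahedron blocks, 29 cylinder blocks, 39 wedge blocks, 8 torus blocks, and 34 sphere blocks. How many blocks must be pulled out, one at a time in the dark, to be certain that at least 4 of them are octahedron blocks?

In the worst case for collecting octahedron blocks, every non-octahedron block comes out first.
There are 8 + 46 + 17 + 25 + 45 + 26 + 29 + 39 + 8 + 34 = 277 non-octahedron blocks altogether.
After those, each further block must be octahedron, so 277 + 4 = 281 draws guarantee 4 octahedron blocks.

281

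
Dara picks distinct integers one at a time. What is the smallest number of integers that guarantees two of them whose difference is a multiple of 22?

23

Integers whose pairwise differences are multiples of 22 are exactly those sharing a remainder mod 22. Pigeonhole: the 22 residue classes mod 22 are the pigeonholes.
With 22 integers one could put 1 in each residue class and have no class reach 2.
The 23rd integer pushes some class to 2, so 22·1 + 1 = 23.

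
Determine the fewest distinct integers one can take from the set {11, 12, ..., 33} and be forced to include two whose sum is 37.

A set avoiding the sum 37 can contain at most one of each pair {x, 37−x}, plus the 7 elements whose complement lies outside the range.
The integers 19, …, 33 (15 of them) are such a set: any two sum to at least 19+20 = 39 > 37.
Any 16th integer completes one of the 8 pairs, so 16 choices force a sum of 37.

16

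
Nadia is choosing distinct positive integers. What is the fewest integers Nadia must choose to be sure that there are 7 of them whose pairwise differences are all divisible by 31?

Integers whose pairwise differences are multiples of 31 are exactly those sharing a remainder mod 31. By the pigeonhole principle, the 31 residue classes mod 31 are the pigeonholes.
With 186 integers one could put 6 in each residue class and have no class reach 7.
The 187th integer pushes some class to 7, so 31·6 + 1 = 187.

187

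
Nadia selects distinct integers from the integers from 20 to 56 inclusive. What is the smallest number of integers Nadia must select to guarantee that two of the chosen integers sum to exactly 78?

Two chosen integers sum to 78 exactly when both halves of some pair {x, 78−x} with 22 ≤ x ≤ 78−x ≤ 56 are chosen — 17 such pairs.
The remaining 3 elements (those with no distinct partner in range) can never complete a 78-sum, so the worst case takes all of them and one from each pair: 3 + 17 = 20.
By pigeonhole, the 21st integer has to be the second member of some pair, so 20 + 1 = 21.

21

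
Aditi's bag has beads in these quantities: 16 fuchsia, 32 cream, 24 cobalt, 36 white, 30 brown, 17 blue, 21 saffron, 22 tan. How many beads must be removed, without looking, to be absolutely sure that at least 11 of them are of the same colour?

An adversary could hand out at most 10 beads per colour: 10 + 10 + 10 + 10 + 10 + 10 + 10 + 10 = 80 beads and still no colour has 11.
One more bead lands in a colour already at 10, so 81 draws are enough and 80 are not.

81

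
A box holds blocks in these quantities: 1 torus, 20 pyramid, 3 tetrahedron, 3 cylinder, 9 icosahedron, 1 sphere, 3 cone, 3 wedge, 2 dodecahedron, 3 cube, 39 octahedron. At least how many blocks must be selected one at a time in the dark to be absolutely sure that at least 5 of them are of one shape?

Put each drawn block into a box by shape. The largest draw with every box below 5 takes min(count, 4) from each shape; shapes with fewer than 4 contribute all they have.
Σ min(cᵢ, 4) = 1 + 4 + 3 + 3 + 4 + 1 + 3 + 3 + 2 + 3 + 4 = 31.
Draw number 31 + 1 = 32 must push one box to 5.

32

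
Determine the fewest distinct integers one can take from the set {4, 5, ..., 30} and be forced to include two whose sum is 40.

18

Two chosen integers sum to 40 exactly when both halves of some pair {x, 40−x} with 10 ≤ x ≤ 40−x ≤ 30 are chosen — 10 such pairs.
The remaining 7 elements (those with no distinct partner in range) can never complete a 40-sum, so the worst case takes all of them and one from each pair: 7 + 10 = 17.
By the pigeonhole principle, the 18th integer has to be the second member of some pair, so 17 + 1 = 18.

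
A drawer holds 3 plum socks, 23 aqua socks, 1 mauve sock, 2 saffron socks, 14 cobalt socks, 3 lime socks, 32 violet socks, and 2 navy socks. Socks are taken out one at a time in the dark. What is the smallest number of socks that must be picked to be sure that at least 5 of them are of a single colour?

The 8 colours are the holes; the socks drawn are the pigeons.
To avoid 5 of any one colour, the worst case takes at most 4 of each colour, or every sock of a colour that has fewer than 4.
That gives 3 + 4 + 1 + 2 + 4 + 3 + 4 + 2 = 23 socks with no colour reaching 5.
The next sock forces some colour to 5, so 23 + 1 = 24.

24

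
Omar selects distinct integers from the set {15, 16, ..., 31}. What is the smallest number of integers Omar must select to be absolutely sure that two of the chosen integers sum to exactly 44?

11

A set avoiding the sum 44 can contain at most one of each pair {x, 44−x}, plus the 3 elements whose complement lies outside the range or equal to its own complement.
The integers 22, …, 31 (10 of them) are such a set: any two sum to at least 22+23 = 45 > 44.
By pigeonhole, any 11th integer completes one of the 7 pairs, so 11 choices force a sum of 44.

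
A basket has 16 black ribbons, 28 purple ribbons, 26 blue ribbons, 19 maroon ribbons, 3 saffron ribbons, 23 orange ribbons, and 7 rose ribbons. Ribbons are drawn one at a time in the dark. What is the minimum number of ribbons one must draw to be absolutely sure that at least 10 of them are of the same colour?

56

Put each drawn ribbon into a box by colour. The largest draw with every box below 10 takes min(count, 9) from each colour; colours with fewer than 9 contribute all they have.
Σ min(cᵢ, 9) = 9 + 9 + 9 + 9 + 3 + 9 + 7 = 55.
Draw number 55 + 1 = 56 must push one box to 10.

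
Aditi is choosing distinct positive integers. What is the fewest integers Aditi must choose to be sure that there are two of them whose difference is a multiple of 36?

Integers whose pairwise differences are multiples of 36 are exactly those sharing a remainder mod 36. The 36 residue classes mod 36 are the pigeonholes.
With 36 integers one could put 1 in each residue class and have no class reach 2.
The 37th integer pushes some class to 2, so 36·1 + 1 = 37.

37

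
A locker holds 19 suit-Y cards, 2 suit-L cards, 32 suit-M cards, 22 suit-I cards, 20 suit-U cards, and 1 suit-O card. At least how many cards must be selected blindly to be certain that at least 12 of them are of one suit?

Pigeonhole: put each drawn card into a box by suit. The largest draw with every box below 12 takes min(count, 11) from each suit; suits with fewer than 11 contribute all they have.
Σ min(cᵢ, 11) = 11 + 2 + 11 + 11 + 11 + 1 = 47.
Draw number 47 + 1 = 48 must push one box to 12.

48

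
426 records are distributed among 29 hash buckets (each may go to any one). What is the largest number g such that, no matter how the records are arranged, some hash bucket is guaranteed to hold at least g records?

Pigeonhole: the 29 hash buckets are the holes and the 426 records are the pigeons.
If every hash bucket held at most 14 records, the total would be at most 29 × 14 = 406, which is less than 426.
So some hash bucket holds at least ⌈426/29⌉ = 15 records.

15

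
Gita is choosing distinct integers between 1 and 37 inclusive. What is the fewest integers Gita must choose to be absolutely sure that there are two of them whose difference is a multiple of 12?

Integers whose pairwise differences are multiples of 12 are exactly those sharing a remainder mod 12. The 12 residue classes mod 12 are the pigeonholes.
With 12 integers one could put 1 in each residue class and have no class reach 2.
The 13th integer pushes some class to 2, so 12·1 + 1 = 13.

13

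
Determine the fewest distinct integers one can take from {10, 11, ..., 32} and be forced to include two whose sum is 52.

18

A set avoiding the sum 52 can contain at most one of each pair {x, 52−x}, plus the 11 elements whose complement lies outside the range or equal to its own complement.
The integers 10, …, 26 (17 of them) are such a set: any two sum to at least 10+11 = 21 and at most 25+26 = 51 < 52.
By the pigeonhole principle, any 18th integer completes one of the 6 pairs, so 18 choices force a sum of 52.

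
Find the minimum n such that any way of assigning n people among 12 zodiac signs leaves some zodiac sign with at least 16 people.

181

With 180 people one could put exactly 15 in each of the 12 zodiac signs, and no zodiac sign would reach 16.
By pigeonhole, one more person must land in a zodiac sign that already has 15, giving it 16.
So 12 × 15 + 1 = 181 people are required.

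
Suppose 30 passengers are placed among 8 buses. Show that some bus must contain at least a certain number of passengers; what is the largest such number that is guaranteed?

Pigeonhole: the 8 buses are the holes and the 30 passengers are the pigeons.
If every bus held at most 3 passengers, the total would be at most 8 × 3 = 24, which is less than 30.
So some bus holds at least ⌈30/8⌉ = 4 passengers.

4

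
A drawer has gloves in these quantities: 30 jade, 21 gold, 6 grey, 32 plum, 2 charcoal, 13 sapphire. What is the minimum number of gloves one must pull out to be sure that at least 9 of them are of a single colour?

The 6 colours are the holes; the gloves drawn are the pigeons.
To avoid 9 of any one colour, the worst case takes at most 8 of each colour, or every glove of a colour that has fewer than 8.
That gives 8 + 8 + 6 + 8 + 2 + 8 = 40 gloves with no colour reaching 9.
The next glove forces some colour to 9, so 40 + 1 = 41.

41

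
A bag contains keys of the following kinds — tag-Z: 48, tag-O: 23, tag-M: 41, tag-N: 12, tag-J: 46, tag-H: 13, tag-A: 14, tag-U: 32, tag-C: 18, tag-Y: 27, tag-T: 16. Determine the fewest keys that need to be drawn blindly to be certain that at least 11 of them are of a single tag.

111

An adversary could hand out at most 10 keys per tag: 10 + 10 + 10 + 10 + 10 + 10 + 10 + 10 + 10 + 10 + 10 = 110 keys and still no tag has 11.
One more key lands in a tag already at 10, so 111 draws are enough and 110 are not.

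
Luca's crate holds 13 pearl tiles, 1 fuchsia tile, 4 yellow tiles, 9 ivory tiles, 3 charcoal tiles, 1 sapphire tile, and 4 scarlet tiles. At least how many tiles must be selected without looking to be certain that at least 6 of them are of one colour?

24

The 7 colours are the holes; the tiles drawn are the pigeons.
To avoid 6 of any one colour, the worst case takes at most 5 of each colour, or every tile of a colour that has fewer than 5.
That gives 5 + 1 + 4 + 5 + 3 + 1 + 4 = 23 tiles with no colour reaching 6.
The next tile forces some colour to 6, so 23 + 1 = 24.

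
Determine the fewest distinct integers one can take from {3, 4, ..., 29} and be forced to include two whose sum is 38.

Two chosen integers sum to 38 exactly when both halves of some pair {x, 38−x} with 9 ≤ x ≤ 38−x ≤ 29 are chosen — 10 such pairs.
The remaining 7 elements (those with no distinct partner in range) can never complete a 38-sum, so the worst case takes all of them and one from each pair: 7 + 10 = 17.
By pigeonhole, the 18th integer has to be the second member of some pair, so 17 + 1 = 18.

18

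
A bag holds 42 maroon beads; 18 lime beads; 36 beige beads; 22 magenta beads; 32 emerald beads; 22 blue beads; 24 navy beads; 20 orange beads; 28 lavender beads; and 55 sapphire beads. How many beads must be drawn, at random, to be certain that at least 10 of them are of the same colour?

91

An adversary could hand out at most 9 beads per colour: 9 + 9 + 9 + 9 + 9 + 9 + 9 + 9 + 9 + 9 = 90 beads and still no colour has 10.
One more bead lands in a colour already at 9, so 91 draws are enough and 90 are not.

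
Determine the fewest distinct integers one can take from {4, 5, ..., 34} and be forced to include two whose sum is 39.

17

A set avoiding the sum 39 can contain at most one of each pair {x, 39−x}, plus the 1 element whose complement lies outside the range.
The integers 4, …, 19 (16 of them) are such a set: any two sum to at least 4+5 = 9 and at most 18+19 = 37 < 39.
Pigeonhole: any 17th integer completes one of the 15 pairs, so 17 choices force a sum of 39.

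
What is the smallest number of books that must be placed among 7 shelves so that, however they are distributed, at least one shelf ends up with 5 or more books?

29

With 28 books one could put exactly 4 in each of the 7 shelves, and no shelf would reach 5.
By the pigeonhole principle, one more book must land in a shelf that already has 4, giving it 5.
So 7 × 4 + 1 = 29 books are required.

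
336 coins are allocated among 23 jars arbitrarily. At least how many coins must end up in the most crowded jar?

The 23 jars are the holes and the 336 coins are the pigeons.
If every jar held at most 14 coins, the total would be at most 23 × 14 = 322, which is less than 336.
So some jar holds at least ⌈336/23⌉ = 15 coins.

15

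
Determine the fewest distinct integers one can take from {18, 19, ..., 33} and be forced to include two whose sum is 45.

Two chosen integers sum to 45 exactly when both halves of some pair {x, 45−x} with 18 ≤ x ≤ 45−x ≤ 27 are chosen — 5 such pairs.
The remaining 6 elements (those with no distinct partner in range) can never complete a 45-sum, so the worst case takes all of them and one from each pair: 6 + 5 = 11.
By the pigeonhole principle, the 12th integer has to be the second member of some pair, so 11 + 1 = 12.

12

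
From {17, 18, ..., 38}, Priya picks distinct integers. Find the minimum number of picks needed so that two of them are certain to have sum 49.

15

Group the elements by complementary pair {x, 49−x}: {17,32}, {18,31}, {19,30}, …, giving 8 two-element pairs and 6 integers whose partner 49−x falls outside [17,38].
Pigeonhole: treating each of those 14 groups as a pigeonhole, one can pick one integer per group — 14 integers — with no two summing to 49.
The 15th integer lands in an occupied pair, forcing a sum of 49.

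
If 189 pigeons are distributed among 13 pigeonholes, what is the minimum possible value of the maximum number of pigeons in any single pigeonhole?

The 13 pigeonholes are the holes and the 189 pigeons are the pigeons.
If every pigeonhole held at most 14 pigeons, the total would be at most 13 × 14 = 182, which is less than 189.
So some pigeonhole holds at least ⌈189/13⌉ = 15 pigeons.

15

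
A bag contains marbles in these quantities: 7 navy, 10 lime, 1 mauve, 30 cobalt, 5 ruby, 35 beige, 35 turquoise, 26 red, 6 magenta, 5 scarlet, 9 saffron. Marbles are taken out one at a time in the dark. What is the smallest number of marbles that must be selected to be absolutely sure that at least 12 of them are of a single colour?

88

Put each drawn marble into a box by colour. The largest draw with every box below 12 takes min(count, 11) from each colour; colours with fewer than 11 contribute all they have.
Σ min(cᵢ, 11) = 7 + 10 + 1 + 11 + 5 + 11 + 11 + 11 + 6 + 5 + 9 = 87.
Draw number 87 + 1 = 88 must push one box to 12.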